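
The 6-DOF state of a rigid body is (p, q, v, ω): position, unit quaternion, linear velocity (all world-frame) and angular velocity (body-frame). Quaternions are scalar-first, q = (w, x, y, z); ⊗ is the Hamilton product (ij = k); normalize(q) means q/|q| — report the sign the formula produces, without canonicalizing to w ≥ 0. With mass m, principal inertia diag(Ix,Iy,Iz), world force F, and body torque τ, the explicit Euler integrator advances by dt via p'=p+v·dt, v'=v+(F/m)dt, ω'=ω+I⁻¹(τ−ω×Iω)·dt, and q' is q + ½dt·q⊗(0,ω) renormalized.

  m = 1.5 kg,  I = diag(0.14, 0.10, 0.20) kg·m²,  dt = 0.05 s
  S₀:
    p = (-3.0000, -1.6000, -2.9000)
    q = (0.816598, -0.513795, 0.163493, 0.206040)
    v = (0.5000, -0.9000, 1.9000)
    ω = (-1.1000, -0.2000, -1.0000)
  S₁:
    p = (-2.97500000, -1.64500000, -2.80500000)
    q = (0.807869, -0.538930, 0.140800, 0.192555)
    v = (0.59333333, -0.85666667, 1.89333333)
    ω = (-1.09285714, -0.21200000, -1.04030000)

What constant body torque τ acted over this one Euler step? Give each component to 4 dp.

Δω = ω₁−ω₀ = (0.00714286, -0.01200000, -0.04030000)
gyro term ω₀×Iω₀ = (0.0200, -0.0660, -0.0088)
I·α + gyro = (0.0400, -0.0900, -0.1700)

τ = (0.0400, -0.0900, -0.1700)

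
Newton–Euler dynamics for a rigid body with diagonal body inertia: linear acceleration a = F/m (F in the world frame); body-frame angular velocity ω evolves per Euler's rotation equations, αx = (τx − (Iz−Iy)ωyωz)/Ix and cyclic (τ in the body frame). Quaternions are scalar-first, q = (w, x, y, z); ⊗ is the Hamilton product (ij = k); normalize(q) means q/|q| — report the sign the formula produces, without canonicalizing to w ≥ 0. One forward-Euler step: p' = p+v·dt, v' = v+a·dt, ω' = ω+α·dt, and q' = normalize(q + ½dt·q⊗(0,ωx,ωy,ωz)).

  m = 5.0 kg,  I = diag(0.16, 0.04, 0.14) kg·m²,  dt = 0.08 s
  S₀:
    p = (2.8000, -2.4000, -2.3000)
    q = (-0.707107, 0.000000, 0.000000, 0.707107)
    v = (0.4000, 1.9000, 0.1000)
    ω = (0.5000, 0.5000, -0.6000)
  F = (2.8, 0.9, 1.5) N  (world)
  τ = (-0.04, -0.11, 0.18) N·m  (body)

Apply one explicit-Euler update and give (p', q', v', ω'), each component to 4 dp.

p' = (2.8320, -2.2480, -2.2920)
q' = (-0.6897, -0.0283, 0.0000, 0.7236)
v' = (0.4448, 1.9144, 0.1240)
ω' = (0.4950, 0.2920, -0.4800)

(τ − ω×Iω)/I = (-0.0625, -2.6000, 1.5000)
new body rate ω' = (0.4950, 0.2920, -0.4800)
2q̇ = q⊗(0,ω) = (0.4242642, -0.7071070, 0.0000000, 0.4242642)
updated quaternion q' = (-0.6897, -0.0283, 0.0000, 0.7236)
linear accel F/m = (0.5600, 0.1800, 0.3000)
p + v·dt = (2.8320, -2.2480, -2.2920)
v' = v + a·dt = (0.4448, 1.9144, 0.1240)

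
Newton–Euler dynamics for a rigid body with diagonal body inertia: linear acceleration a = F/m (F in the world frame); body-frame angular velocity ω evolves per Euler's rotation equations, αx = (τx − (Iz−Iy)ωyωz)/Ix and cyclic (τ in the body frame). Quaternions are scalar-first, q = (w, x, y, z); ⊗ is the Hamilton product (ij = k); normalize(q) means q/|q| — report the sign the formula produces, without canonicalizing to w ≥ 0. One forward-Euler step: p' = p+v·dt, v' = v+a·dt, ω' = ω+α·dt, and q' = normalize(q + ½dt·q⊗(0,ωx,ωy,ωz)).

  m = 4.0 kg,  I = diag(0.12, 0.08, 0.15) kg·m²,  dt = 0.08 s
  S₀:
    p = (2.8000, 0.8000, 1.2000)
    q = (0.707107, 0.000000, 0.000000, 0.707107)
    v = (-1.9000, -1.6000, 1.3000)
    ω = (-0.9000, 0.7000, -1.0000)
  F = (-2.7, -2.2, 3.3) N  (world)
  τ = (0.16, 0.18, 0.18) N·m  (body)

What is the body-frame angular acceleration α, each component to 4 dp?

precession coupling ω×(Iω) = (-0.0490, -0.0270, 0.0252)
(τ − ω×Iω)/I = (1.7417, 2.5875, 1.0320)

α = (1.7417, 2.5875, 1.0320)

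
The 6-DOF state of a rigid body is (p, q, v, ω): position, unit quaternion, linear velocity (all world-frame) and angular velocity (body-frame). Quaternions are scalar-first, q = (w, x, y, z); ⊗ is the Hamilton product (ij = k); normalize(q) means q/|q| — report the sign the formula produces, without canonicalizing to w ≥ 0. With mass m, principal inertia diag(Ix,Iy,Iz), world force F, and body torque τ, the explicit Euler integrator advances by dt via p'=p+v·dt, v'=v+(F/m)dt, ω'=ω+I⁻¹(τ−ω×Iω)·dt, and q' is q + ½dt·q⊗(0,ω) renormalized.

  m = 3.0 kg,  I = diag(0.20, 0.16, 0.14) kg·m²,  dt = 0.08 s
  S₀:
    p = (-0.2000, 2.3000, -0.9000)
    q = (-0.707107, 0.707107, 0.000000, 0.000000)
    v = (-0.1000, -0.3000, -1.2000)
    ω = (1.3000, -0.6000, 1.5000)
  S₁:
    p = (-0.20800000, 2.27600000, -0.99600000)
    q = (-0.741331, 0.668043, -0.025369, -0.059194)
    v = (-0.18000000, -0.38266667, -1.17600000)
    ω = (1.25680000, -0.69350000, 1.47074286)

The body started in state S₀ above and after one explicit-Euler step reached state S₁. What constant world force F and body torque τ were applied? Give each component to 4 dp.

F = (-3.0000, -3.1000, 0.9000)
τ = (-0.0900, -0.0700, -0.0200)

velocity change Δv = (-0.08000000, -0.08266667, 0.02400000)
m·(v₁−v₀)/dt = (-3.0000, -3.1000, 0.9000)
rate change Δω = (-0.04320000, -0.09350000, -0.02925714)
precession coupling = (0.0180, 0.1170, 0.0312)
applied torque τ = (-0.0900, -0.0700, -0.0200)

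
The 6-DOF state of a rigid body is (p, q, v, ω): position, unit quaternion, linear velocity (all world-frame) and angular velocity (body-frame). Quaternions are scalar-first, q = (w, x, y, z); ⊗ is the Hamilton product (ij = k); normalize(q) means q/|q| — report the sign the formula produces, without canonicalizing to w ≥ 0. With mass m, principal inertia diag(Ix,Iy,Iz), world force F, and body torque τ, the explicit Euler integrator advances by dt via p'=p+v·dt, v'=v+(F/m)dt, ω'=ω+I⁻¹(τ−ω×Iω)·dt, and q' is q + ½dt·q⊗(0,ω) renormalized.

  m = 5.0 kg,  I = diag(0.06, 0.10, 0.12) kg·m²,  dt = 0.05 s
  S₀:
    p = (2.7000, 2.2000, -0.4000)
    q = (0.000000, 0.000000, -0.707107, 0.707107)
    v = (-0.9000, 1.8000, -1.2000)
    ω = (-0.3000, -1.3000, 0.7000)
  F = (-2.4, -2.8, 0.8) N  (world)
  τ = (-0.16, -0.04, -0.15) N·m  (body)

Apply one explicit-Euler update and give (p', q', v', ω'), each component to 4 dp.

gyro term ω×Iω = (-0.0182, 0.0126, 0.0156)
(τ − ω×Iω)/I = (-2.3633, -0.5260, -1.3800)
ω + α·dt = (-0.4182, -1.3263, 0.6310)
Hamilton product q⊗(0,ω) = (-1.4142140, 0.4242642, -0.2121321, -0.2121321)
updated quaternion q' = (-0.0353, 0.0106, -0.7119, 0.7013)
new position p' = (2.6550, 2.2900, -0.4600)
new velocity v' = (-0.9240, 1.7720, -1.1920)

p' = (2.6550, 2.2900, -0.4600)
q' = (-0.0353, 0.0106, -0.7119, 0.7013)
v' = (-0.9240, 1.7720, -1.1920)
ω' = (-0.4182, -1.3263, 0.6310)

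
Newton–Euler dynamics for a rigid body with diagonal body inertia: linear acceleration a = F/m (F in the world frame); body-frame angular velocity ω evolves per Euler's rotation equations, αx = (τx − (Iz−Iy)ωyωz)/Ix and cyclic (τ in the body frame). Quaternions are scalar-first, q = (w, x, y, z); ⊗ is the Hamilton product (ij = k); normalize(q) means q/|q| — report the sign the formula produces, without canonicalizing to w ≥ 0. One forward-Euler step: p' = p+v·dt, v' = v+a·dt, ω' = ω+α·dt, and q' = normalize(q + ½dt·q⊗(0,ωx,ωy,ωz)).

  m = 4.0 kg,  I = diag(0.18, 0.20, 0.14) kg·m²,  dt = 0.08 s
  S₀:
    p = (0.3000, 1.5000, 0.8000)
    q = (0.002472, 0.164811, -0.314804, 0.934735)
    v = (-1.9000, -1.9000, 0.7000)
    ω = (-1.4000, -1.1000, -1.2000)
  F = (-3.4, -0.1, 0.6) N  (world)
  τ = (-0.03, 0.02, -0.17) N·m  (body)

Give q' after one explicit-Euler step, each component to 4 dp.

2q̇ = q⊗(0,ω) = (1.0061330, 1.4025125, -1.1135750, -0.6249841)
q' = normalize(q + ½dt·q⊗(0,ω)) = (0.0426, 0.2201, -0.3580, 0.9064)

q' = (0.0426, 0.2201, -0.3580, 0.9064)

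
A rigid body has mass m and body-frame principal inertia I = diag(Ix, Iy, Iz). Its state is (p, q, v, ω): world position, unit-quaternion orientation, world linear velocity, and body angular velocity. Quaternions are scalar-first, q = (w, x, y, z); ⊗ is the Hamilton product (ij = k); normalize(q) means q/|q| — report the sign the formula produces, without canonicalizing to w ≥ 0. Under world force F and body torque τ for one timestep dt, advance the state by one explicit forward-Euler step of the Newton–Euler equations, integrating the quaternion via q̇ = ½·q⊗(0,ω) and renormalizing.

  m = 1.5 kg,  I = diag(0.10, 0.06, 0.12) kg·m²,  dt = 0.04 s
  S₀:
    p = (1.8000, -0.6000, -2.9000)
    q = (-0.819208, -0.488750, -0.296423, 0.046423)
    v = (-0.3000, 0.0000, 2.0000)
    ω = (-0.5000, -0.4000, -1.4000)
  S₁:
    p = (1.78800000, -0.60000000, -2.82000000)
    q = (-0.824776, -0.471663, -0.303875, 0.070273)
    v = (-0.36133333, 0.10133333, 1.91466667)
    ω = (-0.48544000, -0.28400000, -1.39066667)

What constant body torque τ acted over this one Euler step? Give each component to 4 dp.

Δω = ω₁−ω₀ = (0.01456000, 0.11600000, 0.00933333)
gyro term ω₀×Iω₀ = (0.0336, -0.0140, -0.0080)
applied torque τ = (0.0700, 0.1600, 0.0200)

τ = (0.0700, 0.1600, 0.0200)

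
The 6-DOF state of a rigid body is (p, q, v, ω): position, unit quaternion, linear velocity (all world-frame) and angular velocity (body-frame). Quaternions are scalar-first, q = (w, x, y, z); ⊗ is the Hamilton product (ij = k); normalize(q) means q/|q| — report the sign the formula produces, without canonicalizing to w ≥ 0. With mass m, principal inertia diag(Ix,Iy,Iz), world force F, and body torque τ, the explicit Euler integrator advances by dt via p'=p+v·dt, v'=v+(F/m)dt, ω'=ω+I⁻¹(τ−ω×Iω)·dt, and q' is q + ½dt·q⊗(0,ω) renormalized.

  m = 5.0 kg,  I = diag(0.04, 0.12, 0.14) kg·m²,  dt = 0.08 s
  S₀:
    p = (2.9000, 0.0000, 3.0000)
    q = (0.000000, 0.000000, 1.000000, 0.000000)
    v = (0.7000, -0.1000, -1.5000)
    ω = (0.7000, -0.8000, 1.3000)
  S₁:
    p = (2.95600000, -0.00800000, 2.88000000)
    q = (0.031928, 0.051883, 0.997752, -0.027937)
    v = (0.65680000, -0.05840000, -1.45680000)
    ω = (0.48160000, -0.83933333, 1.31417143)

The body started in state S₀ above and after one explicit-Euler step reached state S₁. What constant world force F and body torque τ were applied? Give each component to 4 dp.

v₁ − v₀ = (-0.04320000, 0.04160000, 0.04320000)
m·(v₁−v₀)/dt = (-2.7000, 2.6000, 2.7000)
rate change Δω = (-0.21840000, -0.03933333, 0.01417143)
gyro term ω₀×Iω₀ = (-0.0208, -0.0910, -0.0448)
applied torque τ = (-0.1300, -0.1500, -0.0200)

F = (-2.7000, 2.6000, 2.7000)
τ = (-0.1300, -0.1500, -0.0200)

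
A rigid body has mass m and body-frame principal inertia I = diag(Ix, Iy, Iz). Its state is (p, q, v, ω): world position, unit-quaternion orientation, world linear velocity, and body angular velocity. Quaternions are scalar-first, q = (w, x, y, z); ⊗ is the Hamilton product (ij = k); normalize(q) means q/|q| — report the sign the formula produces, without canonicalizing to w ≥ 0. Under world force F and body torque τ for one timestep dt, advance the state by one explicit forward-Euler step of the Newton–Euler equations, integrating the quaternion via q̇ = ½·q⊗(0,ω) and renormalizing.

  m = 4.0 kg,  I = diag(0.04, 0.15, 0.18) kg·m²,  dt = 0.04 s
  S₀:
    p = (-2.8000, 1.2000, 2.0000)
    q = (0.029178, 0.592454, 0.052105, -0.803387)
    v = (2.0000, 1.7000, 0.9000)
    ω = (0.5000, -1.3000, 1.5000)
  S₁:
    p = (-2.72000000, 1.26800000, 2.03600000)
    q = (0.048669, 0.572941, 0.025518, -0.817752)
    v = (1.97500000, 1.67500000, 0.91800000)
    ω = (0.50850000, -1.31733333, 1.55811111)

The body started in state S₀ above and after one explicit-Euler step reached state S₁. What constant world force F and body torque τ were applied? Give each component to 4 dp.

rate change Δω = (0.00850000, -0.01733333, 0.05811111)
precession coupling = (-0.0585, -0.1050, -0.0715)
I·α + gyro = (-0.0500, -0.1700, 0.1900)
velocity change Δv = (-0.02500000, -0.02500000, 0.01800000)
applied force F = (-2.5000, -2.5000, 1.8000)

F = (-2.5000, -2.5000, 1.8000)
τ = (-0.0500, -0.1700, 0.1900)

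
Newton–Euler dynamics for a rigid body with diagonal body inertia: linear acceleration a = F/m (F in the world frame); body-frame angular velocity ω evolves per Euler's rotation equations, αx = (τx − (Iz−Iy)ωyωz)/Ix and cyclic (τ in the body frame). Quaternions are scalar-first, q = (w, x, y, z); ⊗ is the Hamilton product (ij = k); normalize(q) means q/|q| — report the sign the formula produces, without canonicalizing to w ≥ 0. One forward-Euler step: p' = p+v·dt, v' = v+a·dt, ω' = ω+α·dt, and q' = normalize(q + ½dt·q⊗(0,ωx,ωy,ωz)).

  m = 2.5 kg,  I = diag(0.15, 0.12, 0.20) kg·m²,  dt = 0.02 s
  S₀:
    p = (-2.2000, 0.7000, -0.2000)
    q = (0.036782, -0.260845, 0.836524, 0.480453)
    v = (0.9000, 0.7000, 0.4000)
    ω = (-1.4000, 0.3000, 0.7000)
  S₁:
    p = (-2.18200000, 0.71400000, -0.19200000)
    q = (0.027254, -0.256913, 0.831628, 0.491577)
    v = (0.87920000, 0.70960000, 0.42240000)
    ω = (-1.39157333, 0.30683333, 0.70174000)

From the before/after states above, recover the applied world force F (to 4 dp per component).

velocity change Δv = (-0.02080000, 0.00960000, 0.02240000)
F = m·Δv/dt = (-2.6000, 1.2000, 2.8000)

F = (-2.6000, 1.2000, 2.8000)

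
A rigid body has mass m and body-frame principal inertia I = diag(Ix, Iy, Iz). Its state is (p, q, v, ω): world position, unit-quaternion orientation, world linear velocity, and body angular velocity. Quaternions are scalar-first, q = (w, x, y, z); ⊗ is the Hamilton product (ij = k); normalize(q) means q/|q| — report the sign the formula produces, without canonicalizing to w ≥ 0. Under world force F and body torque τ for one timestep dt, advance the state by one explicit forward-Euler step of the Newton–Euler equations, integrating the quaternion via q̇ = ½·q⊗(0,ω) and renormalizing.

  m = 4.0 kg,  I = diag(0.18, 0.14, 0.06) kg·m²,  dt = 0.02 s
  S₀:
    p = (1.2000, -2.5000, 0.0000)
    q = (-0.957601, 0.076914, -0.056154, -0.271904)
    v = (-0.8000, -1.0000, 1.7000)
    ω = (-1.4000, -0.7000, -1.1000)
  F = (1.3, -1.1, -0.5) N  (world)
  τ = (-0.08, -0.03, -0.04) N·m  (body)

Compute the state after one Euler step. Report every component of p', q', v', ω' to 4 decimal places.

linear accel F/m = (0.3250, -0.2750, -0.1250)
new position p' = (1.1840, -2.5200, 0.0340)
new velocity v' = (-0.7935, -1.0055, 1.6975)
gyro term ω×Iω = (-0.0616, 0.1848, -0.0392)
(τ − ω×Iω)/I = (-0.1022, -1.5343, -0.0133)
new body rate ω' = (-1.4020, -0.7307, -1.1003)
q⊗(0,ω) = (-0.2307226, 1.2120780, 1.1355917, 0.9209057)
q + ½dt·q⊗(0,ω), renormalized = (-0.9597, 0.0890, -0.0448, -0.2626)

p' = (1.1840, -2.5200, 0.0340)
q' = (-0.9597, 0.0890, -0.0448, -0.2626)
v' = (-0.7935, -1.0055, 1.6975)
ω' = (-1.4020, -0.7307, -1.1003)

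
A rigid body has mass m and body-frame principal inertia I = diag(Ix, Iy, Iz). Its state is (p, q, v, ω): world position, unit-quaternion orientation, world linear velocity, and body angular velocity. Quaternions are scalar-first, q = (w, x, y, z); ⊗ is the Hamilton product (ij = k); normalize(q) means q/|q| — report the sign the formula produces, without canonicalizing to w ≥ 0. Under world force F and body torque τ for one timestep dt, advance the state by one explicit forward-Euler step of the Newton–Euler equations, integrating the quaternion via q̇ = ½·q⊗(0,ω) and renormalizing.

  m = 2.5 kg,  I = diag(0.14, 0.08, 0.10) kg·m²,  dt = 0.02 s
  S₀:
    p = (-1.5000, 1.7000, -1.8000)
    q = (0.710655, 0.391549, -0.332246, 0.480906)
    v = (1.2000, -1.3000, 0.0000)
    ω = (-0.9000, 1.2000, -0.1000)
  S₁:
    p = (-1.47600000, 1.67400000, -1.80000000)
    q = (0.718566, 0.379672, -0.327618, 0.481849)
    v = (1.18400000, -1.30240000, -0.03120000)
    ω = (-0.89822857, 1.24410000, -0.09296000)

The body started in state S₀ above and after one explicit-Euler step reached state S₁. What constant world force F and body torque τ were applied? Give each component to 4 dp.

rate change Δω = (0.00177143, 0.04410000, 0.00704000)
applied torque τ = (0.0100, 0.1800, 0.1000)
v₁ − v₀ = (-0.01600000, -0.00240000, -0.03120000)
F = m·Δv/dt = (-2.0000, -0.3000, -3.9000)

F = (-2.0000, -0.3000, -3.9000)
τ = (0.0100, 0.1800, 0.1000)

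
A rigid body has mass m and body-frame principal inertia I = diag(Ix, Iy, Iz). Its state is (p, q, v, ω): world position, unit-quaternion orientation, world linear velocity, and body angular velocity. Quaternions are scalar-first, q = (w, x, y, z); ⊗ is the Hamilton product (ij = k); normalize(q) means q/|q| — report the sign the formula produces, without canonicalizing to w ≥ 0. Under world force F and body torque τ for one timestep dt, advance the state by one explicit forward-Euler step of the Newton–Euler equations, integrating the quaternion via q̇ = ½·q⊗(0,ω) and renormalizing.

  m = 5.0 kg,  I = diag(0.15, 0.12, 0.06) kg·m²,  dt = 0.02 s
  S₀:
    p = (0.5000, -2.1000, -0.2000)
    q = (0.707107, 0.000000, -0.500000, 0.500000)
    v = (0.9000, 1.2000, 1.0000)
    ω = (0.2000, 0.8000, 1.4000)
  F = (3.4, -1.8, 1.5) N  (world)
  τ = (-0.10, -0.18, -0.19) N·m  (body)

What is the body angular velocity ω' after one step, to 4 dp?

gyro term ω×Iω = (-0.0672, 0.0252, -0.0048)
α = I⁻¹(τ − ω×Iω) = (-0.2187, -1.7100, -3.0867)
ω' = ω + α·dt = (0.1956, 0.7658, 1.3383)

ω' = (0.1956, 0.7658, 1.3383)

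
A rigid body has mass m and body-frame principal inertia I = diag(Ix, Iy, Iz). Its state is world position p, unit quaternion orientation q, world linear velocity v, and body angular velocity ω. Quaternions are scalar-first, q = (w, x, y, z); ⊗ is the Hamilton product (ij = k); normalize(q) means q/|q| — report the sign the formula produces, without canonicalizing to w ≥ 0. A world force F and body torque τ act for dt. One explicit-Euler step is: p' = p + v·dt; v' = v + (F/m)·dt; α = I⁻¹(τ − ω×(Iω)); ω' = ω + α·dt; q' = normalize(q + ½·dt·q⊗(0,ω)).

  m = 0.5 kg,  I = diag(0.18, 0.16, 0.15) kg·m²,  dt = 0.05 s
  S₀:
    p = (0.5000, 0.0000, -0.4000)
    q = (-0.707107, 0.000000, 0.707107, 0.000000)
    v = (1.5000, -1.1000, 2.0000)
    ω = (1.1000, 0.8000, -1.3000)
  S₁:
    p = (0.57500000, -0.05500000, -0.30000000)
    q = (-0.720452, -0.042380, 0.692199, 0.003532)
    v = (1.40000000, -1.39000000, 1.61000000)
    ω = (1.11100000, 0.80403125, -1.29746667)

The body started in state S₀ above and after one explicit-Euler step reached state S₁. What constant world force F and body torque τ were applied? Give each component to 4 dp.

rate change Δω = (0.01100000, 0.00403125, 0.00253333)
applied torque τ = (0.0500, -0.0300, -0.0100)
v₁ − v₀ = (-0.10000000, -0.29000000, -0.39000000)
applied force F = (-1.0000, -2.9000, -3.9000)

F = (-1.0000, -2.9000, -3.9000)
τ = (0.0500, -0.0300, -0.0100)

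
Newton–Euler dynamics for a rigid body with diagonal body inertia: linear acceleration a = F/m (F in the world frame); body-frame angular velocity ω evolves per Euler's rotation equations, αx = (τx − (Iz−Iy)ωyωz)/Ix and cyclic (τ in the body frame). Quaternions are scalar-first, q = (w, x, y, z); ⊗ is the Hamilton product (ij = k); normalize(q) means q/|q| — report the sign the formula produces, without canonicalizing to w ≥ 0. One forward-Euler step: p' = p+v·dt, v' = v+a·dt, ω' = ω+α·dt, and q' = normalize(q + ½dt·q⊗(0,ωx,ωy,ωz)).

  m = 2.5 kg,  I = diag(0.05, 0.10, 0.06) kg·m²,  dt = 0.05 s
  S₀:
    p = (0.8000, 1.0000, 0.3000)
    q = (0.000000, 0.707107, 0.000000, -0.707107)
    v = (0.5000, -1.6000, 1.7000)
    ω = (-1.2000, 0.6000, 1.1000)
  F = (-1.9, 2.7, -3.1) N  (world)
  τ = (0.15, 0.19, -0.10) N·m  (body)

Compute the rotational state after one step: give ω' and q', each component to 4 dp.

angular accel α = (3.5280, 1.7680, -1.0667)
ω + α·dt = (-1.0236, 0.6884, 1.0467)
Hamilton product q⊗(0,ω) = (1.6263461, 0.4242642, 0.0707107, 0.4242642)
q' = normalize(q + ½dt·q⊗(0,ω)) = (0.0406, 0.7170, 0.0018, -0.6958)

ω' = (-1.0236, 0.6884, 1.0467)
q' = (0.0406, 0.7170, 0.0018, -0.6958)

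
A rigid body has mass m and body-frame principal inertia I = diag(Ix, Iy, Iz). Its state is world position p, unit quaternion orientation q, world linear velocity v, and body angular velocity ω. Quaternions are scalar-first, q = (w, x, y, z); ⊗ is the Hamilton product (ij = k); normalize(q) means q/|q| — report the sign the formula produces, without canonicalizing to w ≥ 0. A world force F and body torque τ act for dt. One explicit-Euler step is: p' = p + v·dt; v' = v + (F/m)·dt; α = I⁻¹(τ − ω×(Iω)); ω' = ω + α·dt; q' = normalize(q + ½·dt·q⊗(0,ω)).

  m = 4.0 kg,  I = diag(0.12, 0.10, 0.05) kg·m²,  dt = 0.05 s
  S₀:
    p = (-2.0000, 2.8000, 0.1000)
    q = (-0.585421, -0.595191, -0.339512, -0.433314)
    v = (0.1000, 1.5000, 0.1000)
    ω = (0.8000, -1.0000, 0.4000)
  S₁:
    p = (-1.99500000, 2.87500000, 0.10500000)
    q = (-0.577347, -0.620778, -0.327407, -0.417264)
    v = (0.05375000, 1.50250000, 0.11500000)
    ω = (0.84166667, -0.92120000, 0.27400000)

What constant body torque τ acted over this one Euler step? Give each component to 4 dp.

τ = (0.1200, 0.1800, -0.1100)

ω₁ − ω₀ = (0.04166667, 0.07880000, -0.12600000)
τ = I·(Δω/dt) + ω₀×(Iω₀) = (0.1200, 0.1800, -0.1100)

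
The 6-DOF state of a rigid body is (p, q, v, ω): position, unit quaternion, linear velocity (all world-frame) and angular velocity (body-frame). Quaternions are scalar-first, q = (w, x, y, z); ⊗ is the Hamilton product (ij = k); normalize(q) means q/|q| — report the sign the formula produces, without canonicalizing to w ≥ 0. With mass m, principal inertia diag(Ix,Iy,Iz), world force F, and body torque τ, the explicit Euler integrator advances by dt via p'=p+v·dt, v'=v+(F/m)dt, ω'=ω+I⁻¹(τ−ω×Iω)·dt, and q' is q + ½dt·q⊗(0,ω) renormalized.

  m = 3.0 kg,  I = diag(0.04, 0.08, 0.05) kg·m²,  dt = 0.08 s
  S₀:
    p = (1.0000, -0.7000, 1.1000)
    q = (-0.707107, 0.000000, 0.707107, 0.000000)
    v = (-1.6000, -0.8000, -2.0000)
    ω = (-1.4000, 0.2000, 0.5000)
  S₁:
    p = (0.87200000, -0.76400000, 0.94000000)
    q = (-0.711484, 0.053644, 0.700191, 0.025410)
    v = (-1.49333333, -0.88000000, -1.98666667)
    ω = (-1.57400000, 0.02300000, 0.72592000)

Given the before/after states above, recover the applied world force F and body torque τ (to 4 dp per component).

F = (4.0000, -3.0000, 0.5000)
τ = (-0.0900, -0.1700, 0.1300)

velocity change Δv = (0.10666667, -0.08000000, 0.01333333)
m·(v₁−v₀)/dt = (4.0000, -3.0000, 0.5000)
rate change Δω = (-0.17400000, -0.17700000, 0.22592000)
gyro term ω₀×Iω₀ = (-0.0030, 0.0070, -0.0112)
I·α + gyro = (-0.0900, -0.1700, 0.1300)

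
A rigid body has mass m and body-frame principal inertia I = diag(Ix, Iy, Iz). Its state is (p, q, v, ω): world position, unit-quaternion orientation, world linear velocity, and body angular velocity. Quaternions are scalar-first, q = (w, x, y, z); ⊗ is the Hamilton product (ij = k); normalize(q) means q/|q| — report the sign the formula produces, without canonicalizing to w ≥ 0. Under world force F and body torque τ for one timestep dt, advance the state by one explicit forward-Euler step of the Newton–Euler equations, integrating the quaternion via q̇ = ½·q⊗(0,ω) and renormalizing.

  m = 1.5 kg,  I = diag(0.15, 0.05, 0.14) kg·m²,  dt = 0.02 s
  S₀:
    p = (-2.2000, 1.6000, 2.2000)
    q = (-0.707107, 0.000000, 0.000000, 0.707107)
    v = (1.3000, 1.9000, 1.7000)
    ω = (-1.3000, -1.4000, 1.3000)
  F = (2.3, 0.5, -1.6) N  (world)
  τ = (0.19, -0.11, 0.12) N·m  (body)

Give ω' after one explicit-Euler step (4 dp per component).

ω' = (-1.2528, -1.4372, 1.3431)

(τ − ω×Iω)/I = (2.3587, -1.8620, 2.1571)
ω + α·dt = (-1.2528, -1.4372, 1.3431)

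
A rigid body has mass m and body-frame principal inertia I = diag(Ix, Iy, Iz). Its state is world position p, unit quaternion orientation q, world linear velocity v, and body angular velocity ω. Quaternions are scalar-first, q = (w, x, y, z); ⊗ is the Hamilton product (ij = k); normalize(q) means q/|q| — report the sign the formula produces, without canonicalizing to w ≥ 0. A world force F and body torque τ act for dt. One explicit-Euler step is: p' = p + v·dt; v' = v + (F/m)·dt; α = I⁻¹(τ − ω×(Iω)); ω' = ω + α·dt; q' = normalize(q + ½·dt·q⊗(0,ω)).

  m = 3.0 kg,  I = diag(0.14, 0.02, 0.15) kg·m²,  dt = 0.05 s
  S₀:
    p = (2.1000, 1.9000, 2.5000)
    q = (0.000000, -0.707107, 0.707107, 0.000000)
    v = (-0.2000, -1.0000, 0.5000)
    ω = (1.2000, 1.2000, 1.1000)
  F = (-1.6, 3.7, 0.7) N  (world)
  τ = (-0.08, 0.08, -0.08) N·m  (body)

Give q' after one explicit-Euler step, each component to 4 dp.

q⊗(0,ω) = (0.0000000, 0.7778177, 0.7778177, -1.6970568)
updated quaternion q' = (0.0000, -0.6868, 0.7256, -0.0424)

q' = (0.0000, -0.6868, 0.7256, -0.0424)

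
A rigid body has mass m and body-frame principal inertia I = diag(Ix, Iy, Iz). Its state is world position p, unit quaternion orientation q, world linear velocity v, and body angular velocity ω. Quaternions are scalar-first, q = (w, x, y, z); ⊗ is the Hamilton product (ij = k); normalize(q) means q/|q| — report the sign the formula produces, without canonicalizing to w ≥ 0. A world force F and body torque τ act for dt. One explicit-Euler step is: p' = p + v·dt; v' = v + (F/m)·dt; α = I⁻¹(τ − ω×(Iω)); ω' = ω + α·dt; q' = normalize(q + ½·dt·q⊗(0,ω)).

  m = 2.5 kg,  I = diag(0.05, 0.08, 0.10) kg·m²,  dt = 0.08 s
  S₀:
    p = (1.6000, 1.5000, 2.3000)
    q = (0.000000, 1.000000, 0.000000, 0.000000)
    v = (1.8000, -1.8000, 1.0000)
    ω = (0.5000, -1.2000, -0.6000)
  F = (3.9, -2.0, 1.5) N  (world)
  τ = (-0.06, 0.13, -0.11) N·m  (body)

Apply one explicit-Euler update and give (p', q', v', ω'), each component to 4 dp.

angular accel α = (-1.4880, 1.4375, -0.9200)
new body rate ω' = (0.3810, -1.0850, -0.6736)
q⊗(0,ω) = (-0.5000000, 0.0000000, 0.6000000, -1.2000000)
q + ½dt·q⊗(0,ω), renormalized = (-0.0200, 0.9984, 0.0240, -0.0479)
linear accel F/m = (1.5600, -0.8000, 0.6000)
new position p' = (1.7440, 1.3560, 2.3800)
new velocity v' = (1.9248, -1.8640, 1.0480)

p' = (1.7440, 1.3560, 2.3800)
q' = (-0.0200, 0.9984, 0.0240, -0.0479)
v' = (1.9248, -1.8640, 1.0480)
ω' = (0.3810, -1.0850, -0.6736)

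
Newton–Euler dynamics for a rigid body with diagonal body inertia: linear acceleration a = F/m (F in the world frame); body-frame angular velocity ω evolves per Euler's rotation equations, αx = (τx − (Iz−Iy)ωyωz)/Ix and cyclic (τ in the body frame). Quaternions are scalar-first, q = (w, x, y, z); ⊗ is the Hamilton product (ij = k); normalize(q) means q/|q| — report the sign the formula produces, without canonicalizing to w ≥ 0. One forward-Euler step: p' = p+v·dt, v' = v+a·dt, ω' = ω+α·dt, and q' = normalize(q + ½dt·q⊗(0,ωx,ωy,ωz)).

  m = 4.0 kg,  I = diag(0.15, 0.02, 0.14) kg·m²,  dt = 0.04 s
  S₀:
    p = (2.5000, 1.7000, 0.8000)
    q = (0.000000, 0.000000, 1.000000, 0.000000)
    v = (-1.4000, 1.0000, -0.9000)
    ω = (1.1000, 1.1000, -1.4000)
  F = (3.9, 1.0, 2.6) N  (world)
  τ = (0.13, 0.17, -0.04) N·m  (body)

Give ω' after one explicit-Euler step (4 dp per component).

precession coupling ω×(Iω) = (-0.1848, -0.0154, -0.1573)
angular accel α = (2.0987, 9.2700, 0.8379)
ω' = ω + α·dt = (1.1839, 1.4708, -1.3665)

ω' = (1.1839, 1.4708, -1.3665)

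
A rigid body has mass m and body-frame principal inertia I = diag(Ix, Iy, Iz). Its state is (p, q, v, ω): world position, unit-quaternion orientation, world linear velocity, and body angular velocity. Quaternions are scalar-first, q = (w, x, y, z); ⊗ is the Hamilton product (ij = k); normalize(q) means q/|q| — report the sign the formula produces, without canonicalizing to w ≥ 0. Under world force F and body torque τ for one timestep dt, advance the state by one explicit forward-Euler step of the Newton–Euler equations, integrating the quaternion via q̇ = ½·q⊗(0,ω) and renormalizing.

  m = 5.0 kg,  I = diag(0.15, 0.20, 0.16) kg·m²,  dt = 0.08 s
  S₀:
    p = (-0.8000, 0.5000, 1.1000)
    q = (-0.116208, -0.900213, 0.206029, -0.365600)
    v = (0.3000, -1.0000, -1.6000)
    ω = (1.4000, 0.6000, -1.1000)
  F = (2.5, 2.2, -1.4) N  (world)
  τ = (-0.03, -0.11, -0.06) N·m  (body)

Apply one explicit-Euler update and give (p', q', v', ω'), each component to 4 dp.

a = (0.5000, 0.4400, -0.2800)
new position p' = (-0.7760, 0.4200, 0.9720)
v' = v + a·dt = (0.3400, -0.9648, -1.6224)
ω×(Iω) gyroscopic = (0.0264, 0.0154, 0.0420)
angular accel α = (-0.3760, -0.6270, -0.6375)
new body rate ω' = (1.3699, 0.5498, -1.1510)
Hamilton product q⊗(0,ω) = (0.7345208, -0.1699631, -1.5717991, -0.7007396)
q + ½dt·q⊗(0,ω), renormalized = (-0.0866, -0.9045, 0.1428, -0.3925)

p' = (-0.7760, 0.4200, 0.9720)
q' = (-0.0866, -0.9045, 0.1428, -0.3925)
v' = (0.3400, -0.9648, -1.6224)
ω' = (1.3699, 0.5498, -1.1510)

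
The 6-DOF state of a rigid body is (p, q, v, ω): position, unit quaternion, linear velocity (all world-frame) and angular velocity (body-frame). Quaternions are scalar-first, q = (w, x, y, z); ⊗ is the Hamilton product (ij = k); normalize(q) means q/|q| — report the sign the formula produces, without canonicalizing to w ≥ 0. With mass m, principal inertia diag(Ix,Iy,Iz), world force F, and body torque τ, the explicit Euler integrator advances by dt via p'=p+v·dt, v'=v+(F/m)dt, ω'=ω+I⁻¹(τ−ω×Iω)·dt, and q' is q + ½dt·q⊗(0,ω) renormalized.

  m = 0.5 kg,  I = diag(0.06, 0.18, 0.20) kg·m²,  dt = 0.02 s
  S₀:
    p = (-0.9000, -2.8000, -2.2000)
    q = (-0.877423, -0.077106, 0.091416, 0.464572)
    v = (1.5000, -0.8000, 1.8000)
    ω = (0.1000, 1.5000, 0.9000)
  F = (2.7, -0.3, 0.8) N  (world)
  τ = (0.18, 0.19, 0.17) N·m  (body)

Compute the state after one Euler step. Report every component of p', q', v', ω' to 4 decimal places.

p' = (-0.8700, -2.8160, -2.1640)
q' = (-0.8828, -0.0841, 0.0794, 0.4554)
v' = (1.6080, -0.8120, 1.8320)
ω' = (0.1510, 1.5225, 0.9152)

angular accel α = (2.5500, 1.1256, 0.7600)
new body rate ω' = (0.1510, 1.5225, 0.9152)
q⊗(0,ω) = (-0.5475282, -0.7023259, -1.2002819, -0.9144813)
q' = normalize(q + ½dt·q⊗(0,ω)) = (-0.8828, -0.0841, 0.0794, 0.4554)
a = F/m = (5.4000, -0.6000, 1.6000)
p + v·dt = (-0.8700, -2.8160, -2.1640)
v' = v + a·dt = (1.6080, -0.8120, 1.8320)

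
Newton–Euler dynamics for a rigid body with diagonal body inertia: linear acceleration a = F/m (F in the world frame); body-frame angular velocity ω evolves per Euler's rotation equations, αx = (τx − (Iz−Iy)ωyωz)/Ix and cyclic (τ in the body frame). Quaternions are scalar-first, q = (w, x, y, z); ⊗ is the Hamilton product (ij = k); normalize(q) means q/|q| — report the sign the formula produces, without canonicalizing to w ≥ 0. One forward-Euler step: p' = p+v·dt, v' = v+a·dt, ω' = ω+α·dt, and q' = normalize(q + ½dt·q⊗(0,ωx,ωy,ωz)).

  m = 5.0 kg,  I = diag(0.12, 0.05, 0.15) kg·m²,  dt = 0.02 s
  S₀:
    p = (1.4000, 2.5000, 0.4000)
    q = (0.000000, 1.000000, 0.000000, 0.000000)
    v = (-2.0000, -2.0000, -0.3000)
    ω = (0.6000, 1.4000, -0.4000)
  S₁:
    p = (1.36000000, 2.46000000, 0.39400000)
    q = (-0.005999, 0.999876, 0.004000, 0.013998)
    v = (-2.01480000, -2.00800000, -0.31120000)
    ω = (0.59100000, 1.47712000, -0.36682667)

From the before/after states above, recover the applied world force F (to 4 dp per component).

F = (-3.7000, -2.0000, -2.8000)

Δv = v₁−v₀ = (-0.01480000, -0.00800000, -0.01120000)
F = m·Δv/dt = (-3.7000, -2.0000, -2.8000)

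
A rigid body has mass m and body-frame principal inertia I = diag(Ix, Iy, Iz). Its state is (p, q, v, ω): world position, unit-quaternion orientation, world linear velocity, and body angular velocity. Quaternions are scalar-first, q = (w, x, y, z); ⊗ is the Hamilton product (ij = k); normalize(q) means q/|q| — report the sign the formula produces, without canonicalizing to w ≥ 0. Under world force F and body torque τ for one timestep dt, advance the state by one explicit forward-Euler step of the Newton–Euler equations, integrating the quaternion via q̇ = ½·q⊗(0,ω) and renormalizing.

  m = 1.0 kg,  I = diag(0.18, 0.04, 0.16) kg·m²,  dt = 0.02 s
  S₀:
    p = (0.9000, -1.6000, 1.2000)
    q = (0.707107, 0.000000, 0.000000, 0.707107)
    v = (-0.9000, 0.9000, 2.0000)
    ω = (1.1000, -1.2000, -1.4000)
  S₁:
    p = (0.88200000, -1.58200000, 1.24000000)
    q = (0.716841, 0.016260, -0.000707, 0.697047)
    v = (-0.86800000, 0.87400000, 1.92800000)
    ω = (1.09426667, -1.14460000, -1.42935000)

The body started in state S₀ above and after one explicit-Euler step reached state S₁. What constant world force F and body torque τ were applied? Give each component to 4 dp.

velocity change Δv = (0.03200000, -0.02600000, -0.07200000)
F = m·Δv/dt = (1.6000, -1.3000, -3.6000)
ω₁ − ω₀ = (-0.00573333, 0.05540000, -0.02935000)
τ = I·(Δω/dt) + ω₀×(Iω₀) = (0.1500, 0.0800, -0.0500)

F = (1.6000, -1.3000, -3.6000)
τ = (0.1500, 0.0800, -0.0500)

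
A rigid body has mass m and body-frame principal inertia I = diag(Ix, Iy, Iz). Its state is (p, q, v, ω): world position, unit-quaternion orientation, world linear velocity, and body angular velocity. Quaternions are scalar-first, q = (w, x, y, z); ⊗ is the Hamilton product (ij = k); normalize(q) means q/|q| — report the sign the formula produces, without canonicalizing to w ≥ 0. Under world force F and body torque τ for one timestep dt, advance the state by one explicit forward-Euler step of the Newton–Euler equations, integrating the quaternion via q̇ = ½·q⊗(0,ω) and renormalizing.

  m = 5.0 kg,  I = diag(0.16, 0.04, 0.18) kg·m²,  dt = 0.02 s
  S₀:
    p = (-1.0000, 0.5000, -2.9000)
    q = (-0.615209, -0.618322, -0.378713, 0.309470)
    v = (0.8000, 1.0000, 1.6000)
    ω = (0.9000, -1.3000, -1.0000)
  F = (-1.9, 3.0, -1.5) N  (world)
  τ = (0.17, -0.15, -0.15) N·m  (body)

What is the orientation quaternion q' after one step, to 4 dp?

q' = (-0.6114, -0.6159, -0.3740, 0.3270)

Hamilton product q⊗(0,ω) = (0.3736329, 0.2273359, 0.4599727, 1.7598693)
q + ½dt·q⊗(0,ω), renormalized = (-0.6114, -0.6159, -0.3740, 0.3270)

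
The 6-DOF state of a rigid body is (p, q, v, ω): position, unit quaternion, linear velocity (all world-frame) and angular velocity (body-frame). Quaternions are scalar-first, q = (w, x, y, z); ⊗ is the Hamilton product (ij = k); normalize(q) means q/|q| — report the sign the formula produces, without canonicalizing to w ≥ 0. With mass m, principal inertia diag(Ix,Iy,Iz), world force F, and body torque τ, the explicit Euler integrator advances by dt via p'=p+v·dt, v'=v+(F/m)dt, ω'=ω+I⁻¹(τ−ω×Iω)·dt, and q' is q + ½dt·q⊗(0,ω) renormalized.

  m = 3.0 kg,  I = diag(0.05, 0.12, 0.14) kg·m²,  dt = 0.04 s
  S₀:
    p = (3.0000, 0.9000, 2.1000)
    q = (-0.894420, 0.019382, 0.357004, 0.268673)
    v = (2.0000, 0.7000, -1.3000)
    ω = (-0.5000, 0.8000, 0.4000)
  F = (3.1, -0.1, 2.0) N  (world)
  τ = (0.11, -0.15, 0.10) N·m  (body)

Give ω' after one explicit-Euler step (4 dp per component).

ω' = (-0.4171, 0.7440, 0.4366)

gyro term ω×Iω = (0.0064, 0.0180, -0.0280)
(τ − ω×Iω)/I = (2.0720, -1.4000, 0.9143)
ω' = ω + α·dt = (-0.4171, 0.7440, 0.4366)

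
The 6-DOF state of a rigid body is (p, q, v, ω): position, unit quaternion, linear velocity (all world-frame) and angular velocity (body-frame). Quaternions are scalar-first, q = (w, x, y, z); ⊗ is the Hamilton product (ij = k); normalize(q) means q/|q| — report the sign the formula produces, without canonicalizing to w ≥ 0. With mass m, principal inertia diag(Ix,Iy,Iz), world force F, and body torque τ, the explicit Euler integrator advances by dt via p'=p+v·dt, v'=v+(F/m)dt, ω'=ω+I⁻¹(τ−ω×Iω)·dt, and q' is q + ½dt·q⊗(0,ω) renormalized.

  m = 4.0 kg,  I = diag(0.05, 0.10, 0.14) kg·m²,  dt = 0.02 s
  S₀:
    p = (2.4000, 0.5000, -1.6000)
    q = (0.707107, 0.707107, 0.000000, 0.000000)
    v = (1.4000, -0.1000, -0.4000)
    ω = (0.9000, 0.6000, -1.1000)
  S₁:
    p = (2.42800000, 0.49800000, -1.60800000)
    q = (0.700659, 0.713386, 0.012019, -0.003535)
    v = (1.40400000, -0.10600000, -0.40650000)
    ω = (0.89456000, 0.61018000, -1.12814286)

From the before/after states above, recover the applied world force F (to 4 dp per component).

Δv = v₁−v₀ = (0.00400000, -0.00600000, -0.00650000)
F = m·Δv/dt = (0.8000, -1.2000, -1.3000)

F = (0.8000, -1.2000, -1.3000)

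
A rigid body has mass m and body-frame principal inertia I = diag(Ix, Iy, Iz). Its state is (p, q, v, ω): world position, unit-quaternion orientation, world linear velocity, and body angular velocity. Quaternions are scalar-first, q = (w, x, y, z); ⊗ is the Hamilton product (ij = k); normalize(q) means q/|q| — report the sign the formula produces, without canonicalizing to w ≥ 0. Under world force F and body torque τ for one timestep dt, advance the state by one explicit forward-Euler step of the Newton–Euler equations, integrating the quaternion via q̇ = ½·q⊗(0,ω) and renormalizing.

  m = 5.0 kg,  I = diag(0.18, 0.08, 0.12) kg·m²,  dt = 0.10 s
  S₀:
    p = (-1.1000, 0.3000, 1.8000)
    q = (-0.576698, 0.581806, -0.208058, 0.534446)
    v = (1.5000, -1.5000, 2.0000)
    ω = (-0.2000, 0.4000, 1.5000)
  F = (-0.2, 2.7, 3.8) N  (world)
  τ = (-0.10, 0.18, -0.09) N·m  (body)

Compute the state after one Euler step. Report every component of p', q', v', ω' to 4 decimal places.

p' = (-0.9500, 0.1500, 2.0000)
q' = (-0.6050, 0.5596, -0.2678, 0.4992)
v' = (1.4960, -1.4460, 2.0760)
ω' = (-0.2689, 0.6475, 1.4183)

p' = p + v·dt = (-0.9500, 0.1500, 2.0000)
v + (F/m)dt = (1.4960, -1.4460, 2.0760)
gyro term ω×Iω = (0.0240, -0.0180, 0.0080)
α = I⁻¹(τ − ω×Iω) = (-0.6889, 2.4750, -0.8167)
new body rate ω' = (-0.2689, 0.6475, 1.4183)
q⊗(0,ω) = (-0.6020846, -0.4105258, -1.2102774, -0.6739362)
q' = normalize(q + ½dt·q⊗(0,ω)) = (-0.6050, 0.5596, -0.2678, 0.4992)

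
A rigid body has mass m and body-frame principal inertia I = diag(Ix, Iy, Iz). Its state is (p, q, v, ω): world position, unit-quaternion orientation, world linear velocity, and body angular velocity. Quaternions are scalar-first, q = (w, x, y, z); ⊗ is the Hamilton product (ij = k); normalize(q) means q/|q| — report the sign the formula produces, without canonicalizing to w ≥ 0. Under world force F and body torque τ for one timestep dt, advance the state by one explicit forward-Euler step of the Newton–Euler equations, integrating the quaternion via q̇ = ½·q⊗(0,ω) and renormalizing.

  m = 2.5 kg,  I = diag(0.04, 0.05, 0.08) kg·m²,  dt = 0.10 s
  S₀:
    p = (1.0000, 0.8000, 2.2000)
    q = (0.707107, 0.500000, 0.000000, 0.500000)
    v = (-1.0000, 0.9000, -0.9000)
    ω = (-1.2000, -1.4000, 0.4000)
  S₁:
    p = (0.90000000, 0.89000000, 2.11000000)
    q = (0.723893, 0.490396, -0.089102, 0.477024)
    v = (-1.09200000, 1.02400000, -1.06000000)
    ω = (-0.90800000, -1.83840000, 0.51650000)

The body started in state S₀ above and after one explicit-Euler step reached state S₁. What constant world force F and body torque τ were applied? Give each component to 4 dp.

v₁ − v₀ = (-0.09200000, 0.12400000, -0.16000000)
F = m·Δv/dt = (-2.3000, 3.1000, -4.0000)
Δω = ω₁−ω₀ = (0.29200000, -0.43840000, 0.11650000)
applied torque τ = (0.1000, -0.2000, 0.1100)

F = (-2.3000, 3.1000, -4.0000)
τ = (0.1000, -0.2000, 0.1100)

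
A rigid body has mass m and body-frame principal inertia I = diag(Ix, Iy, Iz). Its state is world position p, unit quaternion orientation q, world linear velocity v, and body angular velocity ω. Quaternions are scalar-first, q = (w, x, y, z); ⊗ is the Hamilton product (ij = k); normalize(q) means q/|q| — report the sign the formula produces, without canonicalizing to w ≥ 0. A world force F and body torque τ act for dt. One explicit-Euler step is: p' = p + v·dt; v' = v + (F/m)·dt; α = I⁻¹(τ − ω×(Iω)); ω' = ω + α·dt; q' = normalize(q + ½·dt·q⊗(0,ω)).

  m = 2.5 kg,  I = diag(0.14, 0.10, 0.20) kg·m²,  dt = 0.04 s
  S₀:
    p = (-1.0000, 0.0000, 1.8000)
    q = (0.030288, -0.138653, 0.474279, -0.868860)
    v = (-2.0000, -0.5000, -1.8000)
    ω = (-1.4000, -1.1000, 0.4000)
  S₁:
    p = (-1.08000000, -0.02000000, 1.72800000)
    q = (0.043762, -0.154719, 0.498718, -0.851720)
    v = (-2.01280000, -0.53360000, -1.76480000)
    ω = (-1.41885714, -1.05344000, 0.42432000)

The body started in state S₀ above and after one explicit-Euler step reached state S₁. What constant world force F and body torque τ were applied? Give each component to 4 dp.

v₁ − v₀ = (-0.01280000, -0.03360000, 0.03520000)
m·(v₁−v₀)/dt = (-0.8000, -2.1000, 2.2000)
rate change Δω = (-0.01885714, 0.04656000, 0.02432000)
τ = I·(Δω/dt) + ω₀×(Iω₀) = (-0.1100, 0.1500, 0.0600)

F = (-0.8000, -2.1000, 2.2000)
τ = (-0.1100, 0.1500, 0.0600)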